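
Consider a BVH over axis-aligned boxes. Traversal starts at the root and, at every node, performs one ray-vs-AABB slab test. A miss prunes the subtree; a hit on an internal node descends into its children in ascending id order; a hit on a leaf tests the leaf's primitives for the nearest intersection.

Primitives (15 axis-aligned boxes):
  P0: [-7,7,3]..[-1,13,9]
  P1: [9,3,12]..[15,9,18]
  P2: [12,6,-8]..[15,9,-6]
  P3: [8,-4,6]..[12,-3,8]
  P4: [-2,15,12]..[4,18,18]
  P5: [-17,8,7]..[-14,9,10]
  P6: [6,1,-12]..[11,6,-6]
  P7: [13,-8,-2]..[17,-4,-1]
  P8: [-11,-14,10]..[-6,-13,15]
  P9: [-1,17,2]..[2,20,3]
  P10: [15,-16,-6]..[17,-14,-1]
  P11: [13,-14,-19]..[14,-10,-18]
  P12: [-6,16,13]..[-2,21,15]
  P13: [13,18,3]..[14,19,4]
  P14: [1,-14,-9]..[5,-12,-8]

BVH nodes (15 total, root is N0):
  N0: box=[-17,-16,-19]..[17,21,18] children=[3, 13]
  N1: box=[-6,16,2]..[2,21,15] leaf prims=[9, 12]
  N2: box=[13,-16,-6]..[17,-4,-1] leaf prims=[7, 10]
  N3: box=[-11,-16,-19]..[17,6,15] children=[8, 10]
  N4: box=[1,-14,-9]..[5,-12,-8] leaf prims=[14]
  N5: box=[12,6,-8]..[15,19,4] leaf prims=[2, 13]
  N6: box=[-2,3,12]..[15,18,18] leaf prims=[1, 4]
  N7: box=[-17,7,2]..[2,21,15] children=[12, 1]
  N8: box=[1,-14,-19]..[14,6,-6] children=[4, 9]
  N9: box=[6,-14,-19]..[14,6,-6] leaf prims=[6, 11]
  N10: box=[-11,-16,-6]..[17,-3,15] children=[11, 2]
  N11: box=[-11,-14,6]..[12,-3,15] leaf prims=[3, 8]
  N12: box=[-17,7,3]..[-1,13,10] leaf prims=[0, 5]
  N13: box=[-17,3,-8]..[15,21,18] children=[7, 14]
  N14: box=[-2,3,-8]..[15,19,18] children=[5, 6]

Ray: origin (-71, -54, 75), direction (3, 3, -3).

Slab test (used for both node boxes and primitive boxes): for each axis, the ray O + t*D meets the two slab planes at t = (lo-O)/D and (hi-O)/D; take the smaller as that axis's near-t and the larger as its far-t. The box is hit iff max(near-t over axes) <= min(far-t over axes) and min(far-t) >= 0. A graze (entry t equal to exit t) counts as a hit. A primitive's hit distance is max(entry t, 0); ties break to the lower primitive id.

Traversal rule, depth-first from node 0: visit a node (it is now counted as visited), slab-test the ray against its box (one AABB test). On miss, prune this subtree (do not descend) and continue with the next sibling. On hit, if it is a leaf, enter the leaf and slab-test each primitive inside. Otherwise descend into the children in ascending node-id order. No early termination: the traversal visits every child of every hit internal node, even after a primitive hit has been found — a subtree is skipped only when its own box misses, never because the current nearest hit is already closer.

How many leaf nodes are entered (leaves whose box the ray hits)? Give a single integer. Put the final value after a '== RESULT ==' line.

Traverse from the root:
N0 x:[18,88/3] y:[38/3,25] z:[19,94/3] -> hit [19,25], descend [3, 13]
  N3 x:[20,88/3] y:[38/3,20] z:[20,94/3] -> hit [20,20], descend [8, 10]
    N8 x:[24,85/3] y:[40/3,20] z:[27,94/3] -> miss, prune
    N10 x:[20,88/3] y:[38/3,17] z:[20,27] -> miss, prune
  N13 x:[18,86/3] y:[19,25] z:[19,83/3] -> hit [19,25], descend [7, 14]
    N7 x:[18,73/3] y:[61/3,25] z:[20,73/3] -> hit [61/3,73/3], descend [1, 12]
      N1 x:[65/3,73/3] y:[70/3,25] z:[20,73/3] -> hit [70/3,73/3] leaf, test {P9@t=24, P12(miss)}
      N12 x:[18,70/3] y:[61/3,67/3] z:[65/3,24] -> hit [65/3,67/3] leaf, test {P0@t=22, P5(miss)}
    N14 x:[23,86/3] y:[19,73/3] z:[19,83/3] -> hit [23,73/3], descend [5, 6]
      N5 x:[83/3,86/3] y:[20,73/3] z:[71/3,83/3] -> miss, prune
      N6 x:[23,86/3] y:[19,24] z:[19,21] -> miss, prune

11 AABB tests over nodes [0, 3, 8, 10, 13, 7, 1, 12, 14, 5, 6]; 2 leaves entered; closest P0.

== RESULT ==
2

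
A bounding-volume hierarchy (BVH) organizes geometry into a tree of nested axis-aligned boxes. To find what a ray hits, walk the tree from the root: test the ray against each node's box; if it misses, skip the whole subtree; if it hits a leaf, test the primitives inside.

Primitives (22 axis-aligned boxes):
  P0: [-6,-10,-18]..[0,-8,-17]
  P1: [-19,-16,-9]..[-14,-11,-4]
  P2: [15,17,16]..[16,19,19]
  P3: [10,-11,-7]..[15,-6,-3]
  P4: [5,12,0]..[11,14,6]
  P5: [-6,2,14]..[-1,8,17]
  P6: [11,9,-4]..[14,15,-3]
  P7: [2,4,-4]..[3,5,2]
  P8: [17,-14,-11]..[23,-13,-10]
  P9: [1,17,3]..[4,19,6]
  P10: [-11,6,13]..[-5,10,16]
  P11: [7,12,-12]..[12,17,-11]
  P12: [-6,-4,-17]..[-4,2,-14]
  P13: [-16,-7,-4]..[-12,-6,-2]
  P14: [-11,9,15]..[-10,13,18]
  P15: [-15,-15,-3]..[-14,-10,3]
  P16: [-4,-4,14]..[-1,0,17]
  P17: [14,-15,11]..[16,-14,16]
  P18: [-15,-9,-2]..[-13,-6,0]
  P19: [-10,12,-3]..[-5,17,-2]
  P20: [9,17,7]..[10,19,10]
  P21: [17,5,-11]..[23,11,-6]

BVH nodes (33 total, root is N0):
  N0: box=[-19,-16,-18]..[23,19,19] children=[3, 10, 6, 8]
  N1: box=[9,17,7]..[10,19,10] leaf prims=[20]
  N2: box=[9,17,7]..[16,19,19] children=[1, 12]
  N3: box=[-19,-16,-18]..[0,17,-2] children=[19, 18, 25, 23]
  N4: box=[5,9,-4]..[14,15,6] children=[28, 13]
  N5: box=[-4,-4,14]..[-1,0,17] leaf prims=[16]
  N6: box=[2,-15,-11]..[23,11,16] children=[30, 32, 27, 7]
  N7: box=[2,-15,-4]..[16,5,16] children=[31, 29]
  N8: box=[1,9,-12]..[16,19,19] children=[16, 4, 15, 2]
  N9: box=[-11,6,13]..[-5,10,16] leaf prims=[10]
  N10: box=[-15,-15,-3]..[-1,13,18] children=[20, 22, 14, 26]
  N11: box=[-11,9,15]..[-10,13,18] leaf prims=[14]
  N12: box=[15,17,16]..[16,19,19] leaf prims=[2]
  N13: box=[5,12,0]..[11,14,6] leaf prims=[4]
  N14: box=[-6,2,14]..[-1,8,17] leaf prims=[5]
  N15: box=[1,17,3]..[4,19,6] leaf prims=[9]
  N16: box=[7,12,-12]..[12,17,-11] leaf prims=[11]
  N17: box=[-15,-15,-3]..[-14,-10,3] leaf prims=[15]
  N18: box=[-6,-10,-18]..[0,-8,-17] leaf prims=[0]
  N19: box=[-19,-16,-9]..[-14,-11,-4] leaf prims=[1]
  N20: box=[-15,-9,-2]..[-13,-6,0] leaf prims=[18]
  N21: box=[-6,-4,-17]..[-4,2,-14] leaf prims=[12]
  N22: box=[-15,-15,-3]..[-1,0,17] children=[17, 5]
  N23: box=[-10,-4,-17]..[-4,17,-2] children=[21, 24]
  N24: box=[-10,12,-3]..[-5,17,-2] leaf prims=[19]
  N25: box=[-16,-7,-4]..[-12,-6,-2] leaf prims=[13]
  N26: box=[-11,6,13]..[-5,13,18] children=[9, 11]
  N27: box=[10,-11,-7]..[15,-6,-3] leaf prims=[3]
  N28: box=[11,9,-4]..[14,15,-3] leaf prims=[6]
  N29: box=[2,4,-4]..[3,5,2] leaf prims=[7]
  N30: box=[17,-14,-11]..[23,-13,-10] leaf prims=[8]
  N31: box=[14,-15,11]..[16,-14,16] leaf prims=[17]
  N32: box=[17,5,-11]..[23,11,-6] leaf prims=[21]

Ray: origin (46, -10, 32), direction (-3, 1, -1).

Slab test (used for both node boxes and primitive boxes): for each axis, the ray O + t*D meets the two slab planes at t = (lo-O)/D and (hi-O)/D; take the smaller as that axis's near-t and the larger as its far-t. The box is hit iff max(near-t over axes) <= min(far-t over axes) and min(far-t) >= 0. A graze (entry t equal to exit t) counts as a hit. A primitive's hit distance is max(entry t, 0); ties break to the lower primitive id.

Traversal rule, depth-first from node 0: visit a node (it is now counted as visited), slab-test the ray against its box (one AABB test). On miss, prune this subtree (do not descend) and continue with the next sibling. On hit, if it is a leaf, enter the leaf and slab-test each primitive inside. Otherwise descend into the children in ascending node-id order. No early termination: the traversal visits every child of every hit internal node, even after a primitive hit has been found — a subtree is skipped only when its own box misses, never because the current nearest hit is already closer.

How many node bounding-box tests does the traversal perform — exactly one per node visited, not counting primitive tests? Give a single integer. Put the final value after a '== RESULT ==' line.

Traverse from the root:
N0 x:[23/3,65/3] y:[-6,29] z:[13,50] -> hit [13,65/3], descend [3, 6, 8, 10]
  N3 x:[46/3,65/3] y:[-6,27] z:[34,50] -> miss, prune
  N6 x:[23/3,44/3] y:[-5,21] z:[16,43] -> miss, prune
  N8 x:[10,15] y:[19,29] z:[13,44] -> miss, prune
  N10 x:[47/3,61/3] y:[-5,23] z:[14,35] -> hit [47/3,61/3], descend [14, 20, 22, 26]
    N14 x:[47/3,52/3] y:[12,18] z:[15,18] -> hit [47/3,52/3] leaf, test {P5@t=47/3}
    N20 x:[59/3,61/3] y:[1,4] z:[32,34] -> miss, prune
    N22 x:[47/3,61/3] y:[-5,10] z:[15,35] -> miss, prune
    N26 x:[17,19] y:[16,23] z:[14,19] -> hit [17,19], descend [9, 11]
      N9 x:[17,19] y:[16,20] z:[16,19] -> hit [17,19] leaf, test {P10@t=17}
      N11 x:[56/3,19] y:[19,23] z:[14,17] -> miss, prune

11 AABB tests over nodes [0, 3, 6, 8, 10, 14, 20, 22, 26, 9, 11]; 2 leaves entered; closest P5.

== RESULT ==
11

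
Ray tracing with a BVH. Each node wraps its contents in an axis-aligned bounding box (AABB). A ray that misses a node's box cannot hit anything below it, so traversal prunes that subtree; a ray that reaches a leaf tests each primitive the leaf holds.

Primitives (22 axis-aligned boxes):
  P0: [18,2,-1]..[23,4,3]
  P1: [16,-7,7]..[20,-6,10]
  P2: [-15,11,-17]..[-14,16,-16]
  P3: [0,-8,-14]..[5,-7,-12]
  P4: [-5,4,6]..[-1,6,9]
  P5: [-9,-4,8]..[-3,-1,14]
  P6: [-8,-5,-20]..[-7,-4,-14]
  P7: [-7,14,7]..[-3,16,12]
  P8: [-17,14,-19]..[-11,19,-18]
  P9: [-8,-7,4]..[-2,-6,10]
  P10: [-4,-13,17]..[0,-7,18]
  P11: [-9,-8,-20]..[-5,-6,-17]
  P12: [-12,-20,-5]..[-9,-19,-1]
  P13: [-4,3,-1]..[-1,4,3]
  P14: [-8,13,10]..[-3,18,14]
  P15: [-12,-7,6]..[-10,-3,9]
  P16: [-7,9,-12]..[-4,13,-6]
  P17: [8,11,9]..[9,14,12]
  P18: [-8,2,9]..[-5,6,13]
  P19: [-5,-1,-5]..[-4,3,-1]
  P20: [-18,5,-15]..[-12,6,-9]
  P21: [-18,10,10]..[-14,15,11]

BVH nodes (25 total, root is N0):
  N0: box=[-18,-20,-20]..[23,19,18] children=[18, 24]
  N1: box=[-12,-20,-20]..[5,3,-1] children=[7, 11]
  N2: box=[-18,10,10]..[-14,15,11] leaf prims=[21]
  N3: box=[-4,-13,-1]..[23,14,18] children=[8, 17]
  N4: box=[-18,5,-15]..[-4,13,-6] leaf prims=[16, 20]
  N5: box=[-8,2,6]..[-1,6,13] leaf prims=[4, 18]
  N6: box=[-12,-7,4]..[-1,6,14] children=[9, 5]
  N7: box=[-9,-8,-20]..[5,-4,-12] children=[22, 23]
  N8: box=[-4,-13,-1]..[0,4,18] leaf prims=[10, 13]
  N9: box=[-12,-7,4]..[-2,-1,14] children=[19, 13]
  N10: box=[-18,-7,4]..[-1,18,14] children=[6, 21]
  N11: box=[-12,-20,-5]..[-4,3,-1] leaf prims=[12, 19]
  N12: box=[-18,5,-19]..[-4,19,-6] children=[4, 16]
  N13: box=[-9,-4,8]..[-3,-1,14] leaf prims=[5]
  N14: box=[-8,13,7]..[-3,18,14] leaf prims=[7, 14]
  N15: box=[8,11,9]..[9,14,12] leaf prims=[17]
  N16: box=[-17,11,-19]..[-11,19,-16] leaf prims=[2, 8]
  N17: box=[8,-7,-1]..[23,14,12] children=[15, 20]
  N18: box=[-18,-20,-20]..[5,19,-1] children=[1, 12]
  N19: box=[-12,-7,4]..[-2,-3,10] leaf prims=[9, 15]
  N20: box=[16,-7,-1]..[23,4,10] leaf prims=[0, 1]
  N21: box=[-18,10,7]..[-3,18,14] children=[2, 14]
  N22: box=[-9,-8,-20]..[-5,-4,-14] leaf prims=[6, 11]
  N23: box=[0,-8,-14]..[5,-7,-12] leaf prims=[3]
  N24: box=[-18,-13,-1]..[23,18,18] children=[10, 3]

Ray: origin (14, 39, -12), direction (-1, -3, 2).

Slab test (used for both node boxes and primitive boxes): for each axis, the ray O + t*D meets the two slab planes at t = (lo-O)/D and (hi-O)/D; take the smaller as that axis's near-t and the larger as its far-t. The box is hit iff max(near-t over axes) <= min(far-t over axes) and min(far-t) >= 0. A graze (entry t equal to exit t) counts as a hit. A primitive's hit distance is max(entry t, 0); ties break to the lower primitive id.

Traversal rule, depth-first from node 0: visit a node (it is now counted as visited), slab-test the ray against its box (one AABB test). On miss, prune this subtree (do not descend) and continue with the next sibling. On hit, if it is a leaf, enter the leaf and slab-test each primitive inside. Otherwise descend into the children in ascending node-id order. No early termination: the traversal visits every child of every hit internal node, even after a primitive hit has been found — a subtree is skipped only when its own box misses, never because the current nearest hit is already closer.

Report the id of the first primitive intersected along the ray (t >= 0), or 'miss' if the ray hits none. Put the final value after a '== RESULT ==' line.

Trace the traversal:
N0 x:[-9,32] y:[20/3,59/3] z:[-4,15] -> hit [20/3,15], descend [18, 24]
  N18 x:[9,32] y:[20/3,59/3] z:[-4,11/2] -> miss, prune
  N24 x:[-9,32] y:[7,52/3] z:[11/2,15] -> hit [7,15], descend [3, 10]
    N3 x:[-9,18] y:[25/3,52/3] z:[11/2,15] -> hit [25/3,15], descend [8, 17]
      N8 x:[14,18] y:[35/3,52/3] z:[11/2,15] -> hit [14,15] leaf, test {P10(miss), P13(miss)}
      N17 x:[-9,6] y:[25/3,46/3] z:[11/2,12] -> miss, prune
    N10 x:[15,32] y:[7,46/3] z:[8,13] -> miss, prune

Summary -> nodes [0, 18, 24, 3, 8, 17, 10]; box-tests=7; leaf-entries=1; first=miss

== RESULT ==
miss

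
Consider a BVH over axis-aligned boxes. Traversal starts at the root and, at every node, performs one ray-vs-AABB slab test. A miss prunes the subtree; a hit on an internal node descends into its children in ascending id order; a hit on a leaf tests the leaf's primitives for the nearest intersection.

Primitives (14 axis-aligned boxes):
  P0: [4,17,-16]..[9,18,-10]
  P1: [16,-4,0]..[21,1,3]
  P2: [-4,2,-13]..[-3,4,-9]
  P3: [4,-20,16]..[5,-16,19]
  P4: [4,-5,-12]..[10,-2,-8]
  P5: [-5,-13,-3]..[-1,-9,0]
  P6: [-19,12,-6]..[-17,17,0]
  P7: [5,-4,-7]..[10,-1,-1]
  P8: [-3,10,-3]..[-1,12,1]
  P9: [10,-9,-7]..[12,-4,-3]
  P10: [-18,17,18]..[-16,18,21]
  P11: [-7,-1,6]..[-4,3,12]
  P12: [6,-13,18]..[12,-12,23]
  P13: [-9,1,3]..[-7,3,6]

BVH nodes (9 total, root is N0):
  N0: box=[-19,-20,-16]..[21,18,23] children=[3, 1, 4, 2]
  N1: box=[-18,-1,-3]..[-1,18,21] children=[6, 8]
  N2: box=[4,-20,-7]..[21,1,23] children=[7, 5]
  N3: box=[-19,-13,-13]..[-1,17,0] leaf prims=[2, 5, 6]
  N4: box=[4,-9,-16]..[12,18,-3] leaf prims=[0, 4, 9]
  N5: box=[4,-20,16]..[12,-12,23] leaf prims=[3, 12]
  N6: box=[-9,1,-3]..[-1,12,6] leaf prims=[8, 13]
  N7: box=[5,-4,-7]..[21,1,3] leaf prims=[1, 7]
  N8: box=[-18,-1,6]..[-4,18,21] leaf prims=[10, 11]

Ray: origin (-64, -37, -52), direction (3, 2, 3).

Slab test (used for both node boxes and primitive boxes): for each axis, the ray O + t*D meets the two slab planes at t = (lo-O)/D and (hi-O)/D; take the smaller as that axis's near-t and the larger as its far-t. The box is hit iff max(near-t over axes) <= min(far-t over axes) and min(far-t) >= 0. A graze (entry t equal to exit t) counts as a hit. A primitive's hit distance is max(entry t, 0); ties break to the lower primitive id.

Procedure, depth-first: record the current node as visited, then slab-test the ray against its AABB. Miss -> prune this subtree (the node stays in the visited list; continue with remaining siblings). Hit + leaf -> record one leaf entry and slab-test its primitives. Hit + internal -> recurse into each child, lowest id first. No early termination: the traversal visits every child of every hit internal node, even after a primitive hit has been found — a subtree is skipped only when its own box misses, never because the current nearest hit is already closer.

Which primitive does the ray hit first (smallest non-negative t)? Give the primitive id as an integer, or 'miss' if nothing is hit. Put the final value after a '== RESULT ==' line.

Trace the traversal:
N0 x:[15,85/3] y:[17/2,55/2] z:[12,25] -> hit [15,25], descend [1, 2, 3, 4]
  N1 x:[46/3,21] y:[18,55/2] z:[49/3,73/3] -> hit [18,21], descend [6, 8]
    N6 x:[55/3,21] y:[19,49/2] z:[49/3,58/3] -> hit [19,58/3] leaf, test {P8(miss), P13@t=19}
    N8 x:[46/3,20] y:[18,55/2] z:[58/3,73/3] -> hit [58/3,20] leaf, test {P10(miss), P11@t=58/3}
  N2 x:[68/3,85/3] y:[17/2,19] z:[15,25] -> miss, prune
  N3 x:[15,21] y:[12,27] z:[13,52/3] -> hit [15,52/3] leaf, test {P2(miss), P5(miss), P6(miss)}
  N4 x:[68/3,76/3] y:[14,55/2] z:[12,49/3] -> miss, prune

Summary -> nodes [0, 1, 6, 8, 2, 3, 4]; box-tests=7; leaf-entries=3; first=P13

== RESULT ==
13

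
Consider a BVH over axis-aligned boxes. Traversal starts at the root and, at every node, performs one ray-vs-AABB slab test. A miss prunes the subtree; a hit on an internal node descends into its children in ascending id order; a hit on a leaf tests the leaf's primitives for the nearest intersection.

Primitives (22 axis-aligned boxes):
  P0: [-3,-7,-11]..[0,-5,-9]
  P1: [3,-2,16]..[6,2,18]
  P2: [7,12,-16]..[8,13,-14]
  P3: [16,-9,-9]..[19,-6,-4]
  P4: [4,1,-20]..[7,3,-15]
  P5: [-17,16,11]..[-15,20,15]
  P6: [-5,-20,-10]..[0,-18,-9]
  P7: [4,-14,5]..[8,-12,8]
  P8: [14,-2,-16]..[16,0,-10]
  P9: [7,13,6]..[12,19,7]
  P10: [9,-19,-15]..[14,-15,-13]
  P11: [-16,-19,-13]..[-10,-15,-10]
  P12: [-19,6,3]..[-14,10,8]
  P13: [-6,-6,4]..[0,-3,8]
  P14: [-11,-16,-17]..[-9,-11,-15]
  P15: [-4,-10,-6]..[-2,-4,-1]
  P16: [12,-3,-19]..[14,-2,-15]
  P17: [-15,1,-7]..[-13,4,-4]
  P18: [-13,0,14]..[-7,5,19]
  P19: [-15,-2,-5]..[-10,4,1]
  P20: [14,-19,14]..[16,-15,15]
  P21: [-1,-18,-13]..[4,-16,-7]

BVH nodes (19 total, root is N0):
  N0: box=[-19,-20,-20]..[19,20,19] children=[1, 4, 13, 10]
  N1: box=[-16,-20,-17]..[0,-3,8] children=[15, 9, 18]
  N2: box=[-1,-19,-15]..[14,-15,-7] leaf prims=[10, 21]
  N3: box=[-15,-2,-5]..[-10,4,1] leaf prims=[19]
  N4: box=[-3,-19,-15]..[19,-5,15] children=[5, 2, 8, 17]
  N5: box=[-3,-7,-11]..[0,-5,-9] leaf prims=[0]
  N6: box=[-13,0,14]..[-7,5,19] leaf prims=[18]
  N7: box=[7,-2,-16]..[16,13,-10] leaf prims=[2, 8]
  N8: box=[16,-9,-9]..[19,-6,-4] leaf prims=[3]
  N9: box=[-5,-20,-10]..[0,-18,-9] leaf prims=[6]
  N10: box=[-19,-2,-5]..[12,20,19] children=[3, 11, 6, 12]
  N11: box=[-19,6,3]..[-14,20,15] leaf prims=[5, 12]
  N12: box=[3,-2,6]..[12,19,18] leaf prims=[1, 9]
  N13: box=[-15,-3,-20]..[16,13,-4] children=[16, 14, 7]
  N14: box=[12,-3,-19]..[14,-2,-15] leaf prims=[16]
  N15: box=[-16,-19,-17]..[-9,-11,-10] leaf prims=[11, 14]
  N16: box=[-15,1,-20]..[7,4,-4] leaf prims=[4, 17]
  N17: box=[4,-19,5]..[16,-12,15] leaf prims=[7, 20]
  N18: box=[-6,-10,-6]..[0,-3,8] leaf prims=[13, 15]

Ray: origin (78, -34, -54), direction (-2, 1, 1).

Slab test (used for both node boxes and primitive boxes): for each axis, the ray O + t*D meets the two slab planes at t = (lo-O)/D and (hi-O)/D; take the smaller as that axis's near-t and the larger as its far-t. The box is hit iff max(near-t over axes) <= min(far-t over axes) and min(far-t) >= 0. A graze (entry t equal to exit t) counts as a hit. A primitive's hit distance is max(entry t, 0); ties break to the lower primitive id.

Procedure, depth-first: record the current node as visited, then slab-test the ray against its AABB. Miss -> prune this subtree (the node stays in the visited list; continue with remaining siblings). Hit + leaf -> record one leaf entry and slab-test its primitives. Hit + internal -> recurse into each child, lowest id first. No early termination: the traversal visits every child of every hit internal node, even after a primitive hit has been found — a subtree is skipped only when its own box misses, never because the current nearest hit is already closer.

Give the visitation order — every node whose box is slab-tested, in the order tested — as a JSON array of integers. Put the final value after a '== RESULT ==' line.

Walk:
N0 x:[59/2,97/2] y:[14,54] z:[34,73] -> hit [34,97/2], descend [1, 4, 10, 13]
  N1 x:[39,47] y:[14,31] z:[37,62] -> miss, prune
  N4 x:[59/2,81/2] y:[15,29] z:[39,69] -> miss, prune
  N10 x:[33,97/2] y:[32,54] z:[49,73] -> miss, prune
  N13 x:[31,93/2] y:[31,47] z:[34,50] -> hit [34,93/2], descend [7, 14, 16]
    N7 x:[31,71/2] y:[32,47] z:[38,44] -> miss, prune
    N14 x:[32,33] y:[31,32] z:[35,39] -> miss, prune
    N16 x:[71/2,93/2] y:[35,38] z:[34,50] -> hit [71/2,38] leaf, test {P4@t=71/2, P17(miss)}

8 AABB tests over nodes [0, 1, 4, 10, 13, 7, 14, 16]; 1 leaf entered; closest P4.

== RESULT ==
[0, 1, 4, 10, 13, 7, 14, 16]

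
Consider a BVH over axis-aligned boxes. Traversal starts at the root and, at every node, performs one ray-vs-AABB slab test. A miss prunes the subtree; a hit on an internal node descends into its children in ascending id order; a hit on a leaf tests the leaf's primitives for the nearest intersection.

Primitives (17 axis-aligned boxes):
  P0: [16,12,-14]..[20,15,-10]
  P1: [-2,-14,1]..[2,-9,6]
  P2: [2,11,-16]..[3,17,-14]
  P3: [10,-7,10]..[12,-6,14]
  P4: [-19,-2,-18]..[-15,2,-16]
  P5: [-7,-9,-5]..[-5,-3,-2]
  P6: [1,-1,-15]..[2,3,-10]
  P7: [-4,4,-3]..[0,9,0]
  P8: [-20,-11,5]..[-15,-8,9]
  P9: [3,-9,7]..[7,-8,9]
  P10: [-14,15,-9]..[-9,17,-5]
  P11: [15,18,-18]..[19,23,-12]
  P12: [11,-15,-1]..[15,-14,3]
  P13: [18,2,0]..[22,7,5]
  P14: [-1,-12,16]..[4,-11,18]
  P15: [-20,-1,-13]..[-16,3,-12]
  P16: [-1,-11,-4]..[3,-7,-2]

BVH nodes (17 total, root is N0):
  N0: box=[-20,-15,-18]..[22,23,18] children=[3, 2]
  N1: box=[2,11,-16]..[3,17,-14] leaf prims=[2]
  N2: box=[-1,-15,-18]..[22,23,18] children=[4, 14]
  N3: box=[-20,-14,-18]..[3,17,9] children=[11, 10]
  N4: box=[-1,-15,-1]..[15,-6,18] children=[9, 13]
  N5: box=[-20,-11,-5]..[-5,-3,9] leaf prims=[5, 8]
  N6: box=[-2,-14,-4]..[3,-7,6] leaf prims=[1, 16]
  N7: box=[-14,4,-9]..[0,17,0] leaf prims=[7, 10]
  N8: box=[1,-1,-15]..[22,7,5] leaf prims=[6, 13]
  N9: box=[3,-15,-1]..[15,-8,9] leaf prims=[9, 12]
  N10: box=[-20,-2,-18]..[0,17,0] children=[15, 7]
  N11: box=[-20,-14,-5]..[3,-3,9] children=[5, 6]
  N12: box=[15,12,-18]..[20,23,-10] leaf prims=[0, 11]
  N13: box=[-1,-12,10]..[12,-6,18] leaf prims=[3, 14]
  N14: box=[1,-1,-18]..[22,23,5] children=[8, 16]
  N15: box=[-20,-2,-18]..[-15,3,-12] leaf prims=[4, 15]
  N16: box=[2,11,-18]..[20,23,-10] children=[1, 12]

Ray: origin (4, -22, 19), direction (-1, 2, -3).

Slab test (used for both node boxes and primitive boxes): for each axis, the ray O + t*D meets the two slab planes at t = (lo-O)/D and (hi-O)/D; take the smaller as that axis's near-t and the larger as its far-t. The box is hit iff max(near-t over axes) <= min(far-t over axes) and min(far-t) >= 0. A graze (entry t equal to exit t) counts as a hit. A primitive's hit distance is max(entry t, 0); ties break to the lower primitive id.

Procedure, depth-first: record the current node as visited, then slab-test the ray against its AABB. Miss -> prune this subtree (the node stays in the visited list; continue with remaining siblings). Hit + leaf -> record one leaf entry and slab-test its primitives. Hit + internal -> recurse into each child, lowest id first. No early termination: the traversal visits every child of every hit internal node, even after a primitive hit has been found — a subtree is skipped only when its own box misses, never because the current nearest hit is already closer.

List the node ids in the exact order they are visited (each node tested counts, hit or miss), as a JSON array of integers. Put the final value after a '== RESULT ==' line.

Trace the traversal:
N0 x:[-18,24] y:[7/2,45/2] z:[1/3,37/3] -> hit [7/2,37/3], descend [2, 3]
  N2 x:[-18,5] y:[7/2,45/2] z:[1/3,37/3] -> hit [7/2,5], descend [4, 14]
    N4 x:[-11,5] y:[7/2,8] z:[1/3,20/3] -> hit [7/2,5], descend [9, 13]
      N9 x:[-11,1] y:[7/2,7] z:[10/3,20/3] -> miss, prune
      N13 x:[-8,5] y:[5,8] z:[1/3,3] -> miss, prune
    N14 x:[-18,3] y:[21/2,45/2] z:[14/3,37/3] -> miss, prune
  N3 x:[1,24] y:[4,39/2] z:[10/3,37/3] -> hit [4,37/3], descend [10, 11]
    N10 x:[4,24] y:[10,39/2] z:[19/3,37/3] -> hit [10,37/3], descend [7, 15]
      N7 x:[4,18] y:[13,39/2] z:[19/3,28/3] -> miss, prune
      N15 x:[19,24] y:[10,25/2] z:[31/3,37/3] -> miss, prune
    N11 x:[1,24] y:[4,19/2] z:[10/3,8] -> hit [4,8], descend [5, 6]
      N5 x:[9,24] y:[11/2,19/2] z:[10/3,8] -> miss, prune
      N6 x:[1,6] y:[4,15/2] z:[13/3,23/3] -> hit [13/3,6] leaf, test {P1@t=13/3, P16(miss)}

order=[0, 2, 4, 9, 13, 14, 3, 10, 7, 15, 11, 5, 6]  |boxes|=13  |leaves|=1  hit=P1

== RESULT ==
[0, 2, 4, 9, 13, 14, 3, 10, 7, 15, 11, 5, 6]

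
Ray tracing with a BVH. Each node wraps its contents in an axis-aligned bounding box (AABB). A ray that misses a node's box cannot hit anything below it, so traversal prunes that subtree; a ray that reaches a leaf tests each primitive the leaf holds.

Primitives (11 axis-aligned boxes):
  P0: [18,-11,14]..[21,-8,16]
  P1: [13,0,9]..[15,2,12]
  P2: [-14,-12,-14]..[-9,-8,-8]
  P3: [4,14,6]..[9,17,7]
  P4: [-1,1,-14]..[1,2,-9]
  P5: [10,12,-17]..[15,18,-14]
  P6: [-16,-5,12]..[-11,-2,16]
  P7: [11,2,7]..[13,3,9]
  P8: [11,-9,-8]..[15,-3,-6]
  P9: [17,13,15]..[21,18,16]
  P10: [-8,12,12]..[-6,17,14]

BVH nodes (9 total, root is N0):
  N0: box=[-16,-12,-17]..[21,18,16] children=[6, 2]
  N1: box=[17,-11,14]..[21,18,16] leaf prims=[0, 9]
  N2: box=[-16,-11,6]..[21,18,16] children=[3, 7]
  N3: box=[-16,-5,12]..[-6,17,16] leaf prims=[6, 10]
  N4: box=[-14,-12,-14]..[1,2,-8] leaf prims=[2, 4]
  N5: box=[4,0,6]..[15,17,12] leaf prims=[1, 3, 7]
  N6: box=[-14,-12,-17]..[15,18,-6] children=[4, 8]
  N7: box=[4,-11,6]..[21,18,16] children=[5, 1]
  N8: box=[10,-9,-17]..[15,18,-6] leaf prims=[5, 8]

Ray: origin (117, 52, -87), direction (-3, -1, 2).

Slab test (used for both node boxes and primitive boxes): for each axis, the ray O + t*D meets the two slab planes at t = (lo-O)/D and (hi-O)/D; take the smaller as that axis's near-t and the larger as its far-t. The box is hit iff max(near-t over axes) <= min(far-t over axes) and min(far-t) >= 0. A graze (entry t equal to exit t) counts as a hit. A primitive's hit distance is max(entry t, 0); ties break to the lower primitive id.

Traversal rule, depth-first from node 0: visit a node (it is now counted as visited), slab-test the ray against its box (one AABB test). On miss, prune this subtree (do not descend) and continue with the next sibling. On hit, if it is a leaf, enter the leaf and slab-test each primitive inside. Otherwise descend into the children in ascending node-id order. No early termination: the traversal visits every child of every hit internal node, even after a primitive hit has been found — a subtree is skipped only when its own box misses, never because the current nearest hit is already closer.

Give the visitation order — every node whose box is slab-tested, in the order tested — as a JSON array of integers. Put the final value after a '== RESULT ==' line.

Traverse from the root:
N0 x:[32,133/3] y:[34,64] z:[35,103/2] -> hit [35,133/3], descend [2, 6]
  N2 x:[32,133/3] y:[34,63] z:[93/2,103/2] -> miss, prune
  N6 x:[34,131/3] y:[34,64] z:[35,81/2] -> hit [35,81/2], descend [4, 8]
    N4 x:[116/3,131/3] y:[50,64] z:[73/2,79/2] -> miss, prune
    N8 x:[34,107/3] y:[34,61] z:[35,81/2] -> hit [35,107/3] leaf, test {P5@t=35, P8(miss)}

Summary -> nodes [0, 2, 6, 4, 8]; box-tests=5; leaf-entries=1; first=P5

== RESULT ==
[0, 2, 6, 4, 8]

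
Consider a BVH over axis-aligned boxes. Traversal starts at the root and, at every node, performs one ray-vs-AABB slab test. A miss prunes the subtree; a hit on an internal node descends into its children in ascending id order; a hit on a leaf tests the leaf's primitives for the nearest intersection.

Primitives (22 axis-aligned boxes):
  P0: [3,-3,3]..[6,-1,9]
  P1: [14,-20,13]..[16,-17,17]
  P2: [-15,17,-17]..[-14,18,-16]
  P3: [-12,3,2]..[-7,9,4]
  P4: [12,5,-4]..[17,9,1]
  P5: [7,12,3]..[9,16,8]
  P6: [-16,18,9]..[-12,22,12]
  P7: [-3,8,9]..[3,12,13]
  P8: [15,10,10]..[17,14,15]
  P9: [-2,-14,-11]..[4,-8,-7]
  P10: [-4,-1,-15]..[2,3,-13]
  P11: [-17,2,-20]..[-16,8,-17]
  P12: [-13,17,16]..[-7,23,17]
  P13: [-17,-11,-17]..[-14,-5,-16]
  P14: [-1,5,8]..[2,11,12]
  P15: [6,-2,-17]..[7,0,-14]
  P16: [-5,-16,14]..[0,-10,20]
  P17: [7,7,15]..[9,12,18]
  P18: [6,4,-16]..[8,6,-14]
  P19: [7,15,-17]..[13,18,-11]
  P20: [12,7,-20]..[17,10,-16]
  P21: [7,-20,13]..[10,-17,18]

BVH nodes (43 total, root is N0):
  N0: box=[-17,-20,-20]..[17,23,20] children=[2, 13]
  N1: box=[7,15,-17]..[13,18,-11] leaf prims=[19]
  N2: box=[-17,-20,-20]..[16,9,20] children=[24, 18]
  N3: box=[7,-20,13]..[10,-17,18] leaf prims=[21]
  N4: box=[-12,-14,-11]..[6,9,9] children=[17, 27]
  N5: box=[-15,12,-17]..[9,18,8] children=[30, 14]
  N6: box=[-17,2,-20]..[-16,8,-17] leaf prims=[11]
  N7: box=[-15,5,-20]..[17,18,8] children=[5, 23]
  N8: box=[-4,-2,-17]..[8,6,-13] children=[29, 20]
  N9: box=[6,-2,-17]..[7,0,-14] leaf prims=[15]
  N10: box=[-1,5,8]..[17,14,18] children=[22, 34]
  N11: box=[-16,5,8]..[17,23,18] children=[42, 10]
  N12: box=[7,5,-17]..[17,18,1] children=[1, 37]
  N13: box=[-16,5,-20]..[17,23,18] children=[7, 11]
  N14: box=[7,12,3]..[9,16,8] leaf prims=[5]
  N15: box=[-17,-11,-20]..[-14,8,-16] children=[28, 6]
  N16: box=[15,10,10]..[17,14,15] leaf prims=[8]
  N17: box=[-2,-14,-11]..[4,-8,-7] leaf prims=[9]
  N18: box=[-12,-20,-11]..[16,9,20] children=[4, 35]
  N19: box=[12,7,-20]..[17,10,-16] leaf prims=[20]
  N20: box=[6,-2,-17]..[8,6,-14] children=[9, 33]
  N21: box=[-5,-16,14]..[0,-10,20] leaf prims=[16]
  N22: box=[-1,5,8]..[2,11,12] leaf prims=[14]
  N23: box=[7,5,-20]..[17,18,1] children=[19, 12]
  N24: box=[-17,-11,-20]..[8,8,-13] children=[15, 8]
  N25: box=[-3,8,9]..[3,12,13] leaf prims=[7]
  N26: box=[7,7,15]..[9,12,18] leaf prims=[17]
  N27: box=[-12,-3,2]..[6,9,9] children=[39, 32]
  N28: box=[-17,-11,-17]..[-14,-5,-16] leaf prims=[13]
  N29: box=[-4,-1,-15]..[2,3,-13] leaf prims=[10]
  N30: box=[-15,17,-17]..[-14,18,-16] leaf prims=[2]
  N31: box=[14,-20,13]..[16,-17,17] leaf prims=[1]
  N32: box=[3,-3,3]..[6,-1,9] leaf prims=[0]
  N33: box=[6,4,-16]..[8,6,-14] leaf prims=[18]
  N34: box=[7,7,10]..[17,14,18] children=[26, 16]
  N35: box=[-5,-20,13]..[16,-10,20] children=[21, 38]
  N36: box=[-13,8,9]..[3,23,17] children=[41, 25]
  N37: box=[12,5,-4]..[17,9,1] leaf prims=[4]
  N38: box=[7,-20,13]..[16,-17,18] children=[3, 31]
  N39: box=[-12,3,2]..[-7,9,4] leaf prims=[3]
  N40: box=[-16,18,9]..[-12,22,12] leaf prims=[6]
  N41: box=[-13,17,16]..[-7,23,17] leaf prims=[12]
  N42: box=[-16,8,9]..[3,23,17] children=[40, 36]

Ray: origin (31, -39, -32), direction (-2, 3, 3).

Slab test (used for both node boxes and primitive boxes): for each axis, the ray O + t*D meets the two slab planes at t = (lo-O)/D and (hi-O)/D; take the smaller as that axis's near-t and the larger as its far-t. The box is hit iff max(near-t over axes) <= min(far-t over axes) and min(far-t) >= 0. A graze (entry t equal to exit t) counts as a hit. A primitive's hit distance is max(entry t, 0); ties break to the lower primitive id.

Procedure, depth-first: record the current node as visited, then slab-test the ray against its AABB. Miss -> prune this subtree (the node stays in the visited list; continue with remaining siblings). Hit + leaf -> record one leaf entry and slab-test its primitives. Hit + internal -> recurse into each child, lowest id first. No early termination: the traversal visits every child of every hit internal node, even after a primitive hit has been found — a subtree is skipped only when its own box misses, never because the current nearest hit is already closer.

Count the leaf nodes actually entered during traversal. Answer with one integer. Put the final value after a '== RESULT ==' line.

Trace the traversal:
N0 x:[7,24] y:[19/3,62/3] z:[4,52/3] -> hit [7,52/3], descend [2, 13]
  N2 x:[15/2,24] y:[19/3,16] z:[4,52/3] -> hit [15/2,16], descend [18, 24]
    N18 x:[15/2,43/2] y:[19/3,16] z:[7,52/3] -> hit [15/2,16], descend [4, 35]
      N4 x:[25/2,43/2] y:[25/3,16] z:[7,41/3] -> hit [25/2,41/3], descend [17, 27]
        N17 x:[27/2,33/2] y:[25/3,31/3] z:[7,25/3] -> miss, prune
        N27 x:[25/2,43/2] y:[12,16] z:[34/3,41/3] -> hit [25/2,41/3], descend [32, 39]
          N32 x:[25/2,14] y:[12,38/3] z:[35/3,41/3] -> hit [25/2,38/3] leaf, test {P0@t=25/2}
          N39 x:[19,43/2] y:[14,16] z:[34/3,12] -> miss, prune
      N35 x:[15/2,18] y:[19/3,29/3] z:[15,52/3] -> miss, prune
    N24 x:[23/2,24] y:[28/3,47/3] z:[4,19/3] -> miss, prune
  N13 x:[7,47/2] y:[44/3,62/3] z:[4,50/3] -> hit [44/3,50/3], descend [7, 11]
    N7 x:[7,23] y:[44/3,19] z:[4,40/3] -> miss, prune
    N11 x:[7,47/2] y:[44/3,62/3] z:[40/3,50/3] -> hit [44/3,50/3], descend [10, 42]
      N10 x:[7,16] y:[44/3,53/3] z:[40/3,50/3] -> hit [44/3,16], descend [22, 34]
        N22 x:[29/2,16] y:[44/3,50/3] z:[40/3,44/3] -> hit [44/3,44/3] leaf, test {P14@t=44/3}
        N34 x:[7,12] y:[46/3,53/3] z:[14,50/3] -> miss, prune
      N42 x:[14,47/2] y:[47/3,62/3] z:[41/3,49/3] -> hit [47/3,49/3], descend [36, 40]
        N36 x:[14,22] y:[47/3,62/3] z:[41/3,49/3] -> hit [47/3,49/3], descend [25, 41]
          N25 x:[14,17] y:[47/3,17] z:[41/3,15] -> miss, prune
          N41 x:[19,22] y:[56/3,62/3] z:[16,49/3] -> miss, prune
        N40 x:[43/2,47/2] y:[19,61/3] z:[41/3,44/3] -> miss, prune

order=[0, 2, 18, 4, 17, 27, 32, 39, 35, 24, 13, 7, 11, 10, 22, 34, 42, 36, 25, 41, 40]  |boxes|=21  |leaves|=2  hit=P0

== RESULT ==
2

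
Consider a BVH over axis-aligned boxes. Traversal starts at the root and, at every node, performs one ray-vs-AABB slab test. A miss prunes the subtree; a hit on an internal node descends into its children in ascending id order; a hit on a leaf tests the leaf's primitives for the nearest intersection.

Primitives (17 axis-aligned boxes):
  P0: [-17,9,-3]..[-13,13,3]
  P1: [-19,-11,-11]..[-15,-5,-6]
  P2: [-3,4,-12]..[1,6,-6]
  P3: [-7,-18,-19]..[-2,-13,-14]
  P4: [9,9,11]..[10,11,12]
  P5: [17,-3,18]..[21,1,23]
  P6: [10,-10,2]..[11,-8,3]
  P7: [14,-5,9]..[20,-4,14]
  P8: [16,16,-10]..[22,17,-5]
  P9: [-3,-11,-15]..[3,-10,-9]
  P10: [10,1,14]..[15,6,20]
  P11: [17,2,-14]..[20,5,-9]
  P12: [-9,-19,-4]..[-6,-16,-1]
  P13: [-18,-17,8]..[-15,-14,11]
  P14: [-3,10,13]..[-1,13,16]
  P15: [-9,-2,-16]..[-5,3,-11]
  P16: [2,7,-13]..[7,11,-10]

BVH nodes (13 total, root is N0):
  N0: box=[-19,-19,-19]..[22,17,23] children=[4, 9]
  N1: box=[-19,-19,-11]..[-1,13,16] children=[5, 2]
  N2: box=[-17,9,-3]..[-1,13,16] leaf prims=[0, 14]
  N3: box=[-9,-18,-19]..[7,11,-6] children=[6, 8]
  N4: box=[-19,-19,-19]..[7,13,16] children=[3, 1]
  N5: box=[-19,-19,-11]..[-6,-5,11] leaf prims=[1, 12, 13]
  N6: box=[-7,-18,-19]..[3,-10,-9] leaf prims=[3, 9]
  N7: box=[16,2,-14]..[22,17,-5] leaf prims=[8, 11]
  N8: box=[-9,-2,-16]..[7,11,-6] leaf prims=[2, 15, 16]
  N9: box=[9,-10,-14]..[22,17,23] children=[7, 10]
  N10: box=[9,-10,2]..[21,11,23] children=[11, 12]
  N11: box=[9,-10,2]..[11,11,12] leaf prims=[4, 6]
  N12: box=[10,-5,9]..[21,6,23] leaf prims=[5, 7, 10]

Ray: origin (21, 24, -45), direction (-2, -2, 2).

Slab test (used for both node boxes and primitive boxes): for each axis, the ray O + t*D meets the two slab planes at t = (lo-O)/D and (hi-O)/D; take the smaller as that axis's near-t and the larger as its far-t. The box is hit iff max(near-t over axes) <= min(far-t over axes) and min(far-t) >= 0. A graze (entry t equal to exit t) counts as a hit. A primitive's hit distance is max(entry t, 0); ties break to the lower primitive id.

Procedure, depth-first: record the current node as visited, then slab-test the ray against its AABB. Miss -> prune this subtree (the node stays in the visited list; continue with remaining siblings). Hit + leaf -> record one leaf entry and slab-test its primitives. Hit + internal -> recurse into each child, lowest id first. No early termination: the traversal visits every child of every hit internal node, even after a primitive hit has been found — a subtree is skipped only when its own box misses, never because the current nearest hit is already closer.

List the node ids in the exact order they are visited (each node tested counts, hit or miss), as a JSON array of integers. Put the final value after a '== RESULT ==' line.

Traverse from the root:
N0 x:[-1/2,20] y:[7/2,43/2] z:[13,34] -> hit [13,20], descend [4, 9]
  N4 x:[7,20] y:[11/2,43/2] z:[13,61/2] -> hit [13,20], descend [1, 3]
    N1 x:[11,20] y:[11/2,43/2] z:[17,61/2] -> hit [17,20], descend [2, 5]
      N2 x:[11,19] y:[11/2,15/2] z:[21,61/2] -> miss, prune
      N5 x:[27/2,20] y:[29/2,43/2] z:[17,28] -> hit [17,20] leaf, test {P1(miss), P12(miss), P13(miss)}
    N3 x:[7,15] y:[13/2,21] z:[13,39/2] -> hit [13,15], descend [6, 8]
      N6 x:[9,14] y:[17,21] z:[13,18] -> miss, prune
      N8 x:[7,15] y:[13/2,13] z:[29/2,39/2] -> miss, prune
  N9 x:[-1/2,6] y:[7/2,17] z:[31/2,34] -> miss, prune

Visited [0, 4, 1, 2, 5, 3, 6, 8, 9]. Tests: 9 box, 1 leaf. Nearest: miss.

== RESULT ==
[0, 4, 1, 2, 5, 3, 6, 8, 9]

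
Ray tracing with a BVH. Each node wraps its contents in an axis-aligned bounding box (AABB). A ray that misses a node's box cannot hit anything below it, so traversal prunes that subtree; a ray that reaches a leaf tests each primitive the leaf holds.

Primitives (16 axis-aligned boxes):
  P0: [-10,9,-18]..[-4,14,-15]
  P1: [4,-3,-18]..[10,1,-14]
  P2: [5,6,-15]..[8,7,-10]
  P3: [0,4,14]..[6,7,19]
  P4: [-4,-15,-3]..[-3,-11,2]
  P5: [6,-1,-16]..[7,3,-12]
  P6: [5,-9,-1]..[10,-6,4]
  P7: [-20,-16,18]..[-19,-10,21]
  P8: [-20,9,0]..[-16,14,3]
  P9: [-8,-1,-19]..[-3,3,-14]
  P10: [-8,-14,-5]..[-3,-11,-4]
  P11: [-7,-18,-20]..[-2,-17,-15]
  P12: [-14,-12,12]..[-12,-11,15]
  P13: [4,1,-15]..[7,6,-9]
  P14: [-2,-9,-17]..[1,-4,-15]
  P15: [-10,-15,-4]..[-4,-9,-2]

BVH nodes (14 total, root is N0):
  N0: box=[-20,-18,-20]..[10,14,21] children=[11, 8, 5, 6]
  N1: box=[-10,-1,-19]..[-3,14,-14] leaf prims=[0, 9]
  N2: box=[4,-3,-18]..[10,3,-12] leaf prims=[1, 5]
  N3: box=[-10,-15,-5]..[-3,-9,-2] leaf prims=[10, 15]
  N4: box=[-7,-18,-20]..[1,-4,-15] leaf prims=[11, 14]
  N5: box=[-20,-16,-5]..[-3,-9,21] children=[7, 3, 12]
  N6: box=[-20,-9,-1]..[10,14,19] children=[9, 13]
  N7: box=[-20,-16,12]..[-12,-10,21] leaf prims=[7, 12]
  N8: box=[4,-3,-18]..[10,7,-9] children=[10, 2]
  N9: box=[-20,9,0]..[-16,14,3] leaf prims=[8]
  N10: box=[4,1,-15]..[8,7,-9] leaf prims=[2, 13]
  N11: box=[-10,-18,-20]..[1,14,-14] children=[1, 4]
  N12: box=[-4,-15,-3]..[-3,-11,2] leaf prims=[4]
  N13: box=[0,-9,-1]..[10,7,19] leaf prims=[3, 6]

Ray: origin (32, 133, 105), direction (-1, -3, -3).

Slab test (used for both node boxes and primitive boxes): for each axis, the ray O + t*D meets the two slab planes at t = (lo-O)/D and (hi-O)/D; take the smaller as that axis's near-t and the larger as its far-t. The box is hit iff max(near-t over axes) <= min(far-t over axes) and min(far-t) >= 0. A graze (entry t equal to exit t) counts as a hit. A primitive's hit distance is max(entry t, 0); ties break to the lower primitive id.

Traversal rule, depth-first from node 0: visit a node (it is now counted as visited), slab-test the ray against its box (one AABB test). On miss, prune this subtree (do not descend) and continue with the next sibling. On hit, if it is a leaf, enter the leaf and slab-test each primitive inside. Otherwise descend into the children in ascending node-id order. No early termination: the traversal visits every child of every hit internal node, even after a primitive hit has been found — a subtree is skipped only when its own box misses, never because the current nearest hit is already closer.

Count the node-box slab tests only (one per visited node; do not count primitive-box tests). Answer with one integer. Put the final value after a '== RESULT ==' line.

Trace the traversal:
N0 x:[22,52] y:[119/3,151/3] z:[28,125/3] -> hit [119/3,125/3], descend [5, 6, 8, 11]
  N5 x:[35,52] y:[142/3,149/3] z:[28,110/3] -> miss, prune
  N6 x:[22,52] y:[119/3,142/3] z:[86/3,106/3] -> miss, prune
  N8 x:[22,28] y:[42,136/3] z:[38,41] -> miss, prune
  N11 x:[31,42] y:[119/3,151/3] z:[119/3,125/3] -> hit [119/3,125/3], descend [1, 4]
    N1 x:[35,42] y:[119/3,134/3] z:[119/3,124/3] -> hit [119/3,124/3] leaf, test {P0@t=40, P9(miss)}
    N4 x:[31,39] y:[137/3,151/3] z:[40,125/3] -> miss, prune

order=[0, 5, 6, 8, 11, 1, 4]  |boxes|=7  |leaves|=1  hit=P0

== RESULT ==
7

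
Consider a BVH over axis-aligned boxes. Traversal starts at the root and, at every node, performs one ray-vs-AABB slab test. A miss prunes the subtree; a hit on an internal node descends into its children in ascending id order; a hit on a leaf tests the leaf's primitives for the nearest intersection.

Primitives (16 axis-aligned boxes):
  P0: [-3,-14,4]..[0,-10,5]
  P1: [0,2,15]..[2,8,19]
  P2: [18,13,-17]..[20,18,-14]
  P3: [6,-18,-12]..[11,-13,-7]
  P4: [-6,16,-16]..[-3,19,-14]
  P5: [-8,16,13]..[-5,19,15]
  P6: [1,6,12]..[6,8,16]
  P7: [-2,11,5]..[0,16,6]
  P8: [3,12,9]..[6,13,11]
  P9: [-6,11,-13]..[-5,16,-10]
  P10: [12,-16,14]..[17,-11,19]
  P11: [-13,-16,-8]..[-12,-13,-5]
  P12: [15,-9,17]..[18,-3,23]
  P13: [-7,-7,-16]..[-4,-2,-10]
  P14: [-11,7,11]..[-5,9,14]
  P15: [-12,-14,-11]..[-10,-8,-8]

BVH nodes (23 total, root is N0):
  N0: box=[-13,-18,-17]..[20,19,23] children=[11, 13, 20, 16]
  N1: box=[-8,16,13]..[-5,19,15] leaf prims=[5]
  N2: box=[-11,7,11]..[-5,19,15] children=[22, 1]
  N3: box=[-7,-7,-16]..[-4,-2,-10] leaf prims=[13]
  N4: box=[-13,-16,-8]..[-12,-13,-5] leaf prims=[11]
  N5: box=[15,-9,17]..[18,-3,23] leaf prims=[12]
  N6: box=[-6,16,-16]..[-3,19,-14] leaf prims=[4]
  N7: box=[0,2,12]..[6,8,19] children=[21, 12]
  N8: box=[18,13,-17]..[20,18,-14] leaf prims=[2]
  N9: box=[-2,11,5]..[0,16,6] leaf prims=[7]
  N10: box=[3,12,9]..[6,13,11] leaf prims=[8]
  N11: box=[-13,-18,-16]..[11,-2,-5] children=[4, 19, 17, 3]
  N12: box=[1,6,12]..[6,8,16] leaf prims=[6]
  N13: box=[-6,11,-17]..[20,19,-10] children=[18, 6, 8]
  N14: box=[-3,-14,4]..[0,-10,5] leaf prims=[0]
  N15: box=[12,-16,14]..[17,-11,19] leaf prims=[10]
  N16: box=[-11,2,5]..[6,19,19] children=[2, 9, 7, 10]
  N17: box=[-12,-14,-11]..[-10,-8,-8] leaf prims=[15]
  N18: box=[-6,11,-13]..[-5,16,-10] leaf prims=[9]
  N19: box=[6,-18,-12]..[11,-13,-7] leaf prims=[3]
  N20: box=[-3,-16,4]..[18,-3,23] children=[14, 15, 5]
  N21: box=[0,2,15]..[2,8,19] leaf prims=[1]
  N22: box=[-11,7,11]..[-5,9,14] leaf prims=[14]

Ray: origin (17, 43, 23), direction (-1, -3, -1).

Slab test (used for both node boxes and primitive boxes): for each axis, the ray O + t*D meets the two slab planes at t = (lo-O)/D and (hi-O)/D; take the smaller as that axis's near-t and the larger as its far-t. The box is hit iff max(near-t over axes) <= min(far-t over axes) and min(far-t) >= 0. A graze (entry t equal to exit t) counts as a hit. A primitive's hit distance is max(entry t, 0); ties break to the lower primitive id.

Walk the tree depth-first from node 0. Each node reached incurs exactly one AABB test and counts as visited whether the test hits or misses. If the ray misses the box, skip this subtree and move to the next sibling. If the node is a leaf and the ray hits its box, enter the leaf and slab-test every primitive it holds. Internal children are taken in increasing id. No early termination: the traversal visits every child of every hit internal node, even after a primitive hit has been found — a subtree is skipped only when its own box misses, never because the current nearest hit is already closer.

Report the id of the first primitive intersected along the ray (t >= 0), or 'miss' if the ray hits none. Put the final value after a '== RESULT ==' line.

Trace the traversal:
N0 x:[-3,30] y:[8,61/3] z:[0,40] -> hit [8,61/3], descend [11, 13, 16, 20]
  N11 x:[6,30] y:[15,61/3] z:[28,39] -> miss, prune
  N13 x:[-3,23] y:[8,32/3] z:[33,40] -> miss, prune
  N16 x:[11,28] y:[8,41/3] z:[4,18] -> hit [11,41/3], descend [2, 7, 9, 10]
    N2 x:[22,28] y:[8,12] z:[8,12] -> miss, prune
    N7 x:[11,17] y:[35/3,41/3] z:[4,11] -> miss, prune
    N9 x:[17,19] y:[9,32/3] z:[17,18] -> miss, prune
    N10 x:[11,14] y:[10,31/3] z:[12,14] -> miss, prune
  N20 x:[-1,20] y:[46/3,59/3] z:[0,19] -> hit [46/3,19], descend [5, 14, 15]
    N5 x:[-1,2] y:[46/3,52/3] z:[0,6] -> miss, prune
    N14 x:[17,20] y:[53/3,19] z:[18,19] -> hit [18,19] leaf, test {P0@t=18}
    N15 x:[0,5] y:[18,59/3] z:[4,9] -> miss, prune

Summary -> nodes [0, 11, 13, 16, 2, 7, 9, 10, 20, 5, 14, 15]; box-tests=12; leaf-entries=1; first=P0

== RESULT ==
0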